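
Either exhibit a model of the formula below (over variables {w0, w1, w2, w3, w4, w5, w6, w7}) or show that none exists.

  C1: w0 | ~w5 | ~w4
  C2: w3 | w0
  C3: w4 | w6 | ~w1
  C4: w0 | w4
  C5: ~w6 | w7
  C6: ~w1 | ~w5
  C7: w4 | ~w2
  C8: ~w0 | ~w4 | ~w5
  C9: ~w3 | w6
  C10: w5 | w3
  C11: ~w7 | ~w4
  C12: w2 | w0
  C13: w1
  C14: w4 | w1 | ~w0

From the singleton clause (w1), w1 = 1.
From the singleton clause (~w5), w5 = 0.
From the singleton clause (w3), w3 = 1.
From the singleton clause (w6), w6 = 1.
From the singleton clause (w7), w7 = 1.
From the singleton clause (~w4), w4 = 0.
From the singleton clause (w0), w0 = 1.
From the singleton clause (~w2), w2 = 0.
Every clause now holds.

w0=1, w1=1, w2=0, w3=1, w4=0, w5=0, w6=1, w7=1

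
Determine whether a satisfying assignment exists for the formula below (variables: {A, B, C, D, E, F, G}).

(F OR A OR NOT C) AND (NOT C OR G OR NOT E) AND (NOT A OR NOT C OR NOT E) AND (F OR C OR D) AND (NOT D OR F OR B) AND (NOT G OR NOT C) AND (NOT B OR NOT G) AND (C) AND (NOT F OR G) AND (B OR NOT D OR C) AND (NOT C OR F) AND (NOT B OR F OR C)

The clause (C) is unit, so C = true.
The clause (NOT G) is unit, so G = false.
The clause (NOT E) is unit, so E = false.
The clause (NOT F) is unit, so F = false.
Now (F) is unsatisfied and unit — conflict.
No assignment satisfies every clause.

No, unsatisfiable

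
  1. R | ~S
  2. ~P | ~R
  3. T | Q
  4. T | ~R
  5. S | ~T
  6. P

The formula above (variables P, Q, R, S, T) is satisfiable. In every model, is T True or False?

False

Suppose T = 1.
The clause (S) is unit, so S = 1.
The clause (R) is unit, so R = 1.
The clause (~P) is unit, so P = 0.
Now (P) is unsatisfied and unit — conflict.
So every satisfying assignment has T = False.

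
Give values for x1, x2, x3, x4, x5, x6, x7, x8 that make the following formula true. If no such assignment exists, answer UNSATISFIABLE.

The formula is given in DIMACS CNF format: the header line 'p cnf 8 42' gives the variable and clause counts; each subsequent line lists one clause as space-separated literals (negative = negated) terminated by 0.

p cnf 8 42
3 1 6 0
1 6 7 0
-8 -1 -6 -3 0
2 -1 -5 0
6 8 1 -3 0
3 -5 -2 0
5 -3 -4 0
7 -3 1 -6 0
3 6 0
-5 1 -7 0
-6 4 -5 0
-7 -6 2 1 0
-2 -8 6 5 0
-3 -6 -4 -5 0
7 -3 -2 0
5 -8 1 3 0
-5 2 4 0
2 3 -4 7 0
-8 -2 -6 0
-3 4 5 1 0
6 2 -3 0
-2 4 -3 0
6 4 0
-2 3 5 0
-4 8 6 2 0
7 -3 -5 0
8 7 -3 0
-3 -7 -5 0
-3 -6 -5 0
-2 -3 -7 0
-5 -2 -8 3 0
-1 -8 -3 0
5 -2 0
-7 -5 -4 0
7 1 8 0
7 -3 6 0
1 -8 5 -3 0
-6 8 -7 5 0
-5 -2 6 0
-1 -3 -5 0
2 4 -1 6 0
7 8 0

x1=True; x2=False; x3=False; x4=False; x5=False; x6=True; x7=False; x8=True

Suppose x3 = False.
Unit clause (x6) forces x6 = True.
Suppose x5 = False.
Unit clause (¬x2) forces x2 = False.
Suppose x7 = False.
Unit clause (¬x4) forces x4 = False.
Unit clause (x8) forces x8 = True.
Unit clause (x1) forces x1 = True.
All clauses are satisfied.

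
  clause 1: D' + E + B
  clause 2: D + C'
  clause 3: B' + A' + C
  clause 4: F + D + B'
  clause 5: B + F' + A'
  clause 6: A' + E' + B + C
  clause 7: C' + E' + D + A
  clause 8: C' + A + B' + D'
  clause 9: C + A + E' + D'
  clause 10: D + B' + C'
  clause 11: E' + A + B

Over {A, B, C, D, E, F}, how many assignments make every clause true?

There are 2^6 = 64 truth assignments over (A, B, C, D, E, F).
Split on A. With A = 1, the clauses containing A are satisfied and A' drops from the rest; 6 of the 2^5 = 32 assignments to the other variables satisfy what remains.
With A = 0, by the same count on the reduced clause set, 6 assignments work.
Total: 6 + 6 = 12.

12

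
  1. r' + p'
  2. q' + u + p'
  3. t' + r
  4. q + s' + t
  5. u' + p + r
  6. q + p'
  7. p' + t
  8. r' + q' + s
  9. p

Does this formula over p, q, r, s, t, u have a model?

From the singleton clause (p), p = 1.
From the singleton clause (r'), r = 0.
From the singleton clause (t'), t = 0.
That conflicts with the unit clause (t).
No assignment satisfies every clause.

Unsatisfiable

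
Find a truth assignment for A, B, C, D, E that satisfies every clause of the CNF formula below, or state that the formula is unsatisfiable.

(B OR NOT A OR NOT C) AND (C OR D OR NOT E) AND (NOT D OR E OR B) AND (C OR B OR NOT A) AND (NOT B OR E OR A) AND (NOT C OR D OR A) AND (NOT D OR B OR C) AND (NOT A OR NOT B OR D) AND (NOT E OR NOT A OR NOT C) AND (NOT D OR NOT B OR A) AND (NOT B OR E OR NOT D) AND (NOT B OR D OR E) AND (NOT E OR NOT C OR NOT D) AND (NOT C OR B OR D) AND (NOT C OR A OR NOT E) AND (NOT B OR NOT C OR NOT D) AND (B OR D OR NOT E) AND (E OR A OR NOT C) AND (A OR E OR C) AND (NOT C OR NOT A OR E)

A ↦ true,  B ↦ true,  C ↦ false,  D ↦ true,  E ↦ true

Try B = true.
Try E = true.
Try C = false.
Unit clause (D) forces D = true.
Unit clause (A) forces A = true.
All clauses are satisfied.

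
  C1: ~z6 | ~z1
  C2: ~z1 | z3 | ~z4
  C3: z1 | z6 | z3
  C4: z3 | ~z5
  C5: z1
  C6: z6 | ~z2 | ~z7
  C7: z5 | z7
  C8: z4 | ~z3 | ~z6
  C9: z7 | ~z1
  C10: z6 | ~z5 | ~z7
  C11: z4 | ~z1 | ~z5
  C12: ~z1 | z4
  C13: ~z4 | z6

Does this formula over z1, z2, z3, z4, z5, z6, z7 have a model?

From the singleton clause (z1), z1 = 1.
From the singleton clause (~z6), z6 = 0.
From the singleton clause (z7), z7 = 1.
From the singleton clause (~z2), z2 = 0.
From the singleton clause (~z5), z5 = 0.
From the singleton clause (z4), z4 = 1.
Now (~z4) is unsatisfied and unit — conflict.
No assignment satisfies every clause.

Unsatisfiable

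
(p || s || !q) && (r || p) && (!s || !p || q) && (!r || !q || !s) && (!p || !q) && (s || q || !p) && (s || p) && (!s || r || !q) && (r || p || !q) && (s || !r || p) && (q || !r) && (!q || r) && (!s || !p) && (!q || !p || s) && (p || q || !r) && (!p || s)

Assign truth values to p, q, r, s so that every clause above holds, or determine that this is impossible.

Branch on r: set r = true.
The clause (q) is unit, so q = true.
The clause (!s) is unit, so s = false.
The clause (p) is unit, so p = true.
That conflicts with the unit clause (!p).
So r must be the other value — set r = false.
The clause (p) is unit, so p = true.
The clause (!q) is unit, so q = false.
The clause (!s) is unit, so s = false.
That conflicts with the unit clause (s).
Either choice for r ends in contradiction.

UNSATISFIABLE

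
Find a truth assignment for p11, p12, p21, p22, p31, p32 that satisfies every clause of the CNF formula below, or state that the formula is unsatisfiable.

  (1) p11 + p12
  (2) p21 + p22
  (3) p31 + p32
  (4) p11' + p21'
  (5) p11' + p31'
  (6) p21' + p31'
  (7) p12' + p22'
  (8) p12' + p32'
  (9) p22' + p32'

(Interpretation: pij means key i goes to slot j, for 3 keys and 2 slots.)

UNSATISFIABLE

Try p11 = 1.
From the singleton clause (p21'), p21 = 0.
From the singleton clause (p22), p22 = 1.
From the singleton clause (p31'), p31 = 0.
From the singleton clause (p32), p32 = 1.
Now (p32') is unsatisfied and unit — conflict.
So p11 must be the other value — set p11 = 0.
From the singleton clause (p12), p12 = 1.
From the singleton clause (p22'), p22 = 0.
From the singleton clause (p21), p21 = 1.
From the singleton clause (p31'), p31 = 0.
From the singleton clause (p32), p32 = 1.
Now (p32') is unsatisfied and unit — conflict.
Neither p11 = 1 nor p11 = 0 works.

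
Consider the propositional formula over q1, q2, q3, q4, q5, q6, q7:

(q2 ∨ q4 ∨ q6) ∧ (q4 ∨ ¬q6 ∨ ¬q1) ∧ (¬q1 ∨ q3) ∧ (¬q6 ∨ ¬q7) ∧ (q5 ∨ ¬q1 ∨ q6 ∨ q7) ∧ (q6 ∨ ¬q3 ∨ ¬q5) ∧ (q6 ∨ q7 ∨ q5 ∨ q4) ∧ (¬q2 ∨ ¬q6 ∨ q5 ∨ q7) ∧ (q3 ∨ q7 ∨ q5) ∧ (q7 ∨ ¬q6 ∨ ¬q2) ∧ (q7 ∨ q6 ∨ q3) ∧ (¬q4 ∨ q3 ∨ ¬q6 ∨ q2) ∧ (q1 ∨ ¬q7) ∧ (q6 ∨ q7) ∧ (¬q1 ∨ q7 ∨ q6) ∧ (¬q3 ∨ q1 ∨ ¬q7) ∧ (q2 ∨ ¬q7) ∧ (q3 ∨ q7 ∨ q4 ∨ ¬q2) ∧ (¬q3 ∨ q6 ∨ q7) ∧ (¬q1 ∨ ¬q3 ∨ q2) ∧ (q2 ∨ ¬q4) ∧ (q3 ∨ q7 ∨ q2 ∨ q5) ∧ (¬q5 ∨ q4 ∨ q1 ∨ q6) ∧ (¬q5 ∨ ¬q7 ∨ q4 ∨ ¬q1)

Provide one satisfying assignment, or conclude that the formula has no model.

Branch on q1: set q1 = False.
(¬q7) alone gives q7 = False.
(q6) alone gives q6 = True.
(¬q2) alone gives q2 = False.
(¬q4) alone gives q4 = False.
Branch on q3: set q3 = True.
No clause remains; q5 is free.

q1=False, q2=False, q3=True, q4=False, q5=True, q6=True, q7=False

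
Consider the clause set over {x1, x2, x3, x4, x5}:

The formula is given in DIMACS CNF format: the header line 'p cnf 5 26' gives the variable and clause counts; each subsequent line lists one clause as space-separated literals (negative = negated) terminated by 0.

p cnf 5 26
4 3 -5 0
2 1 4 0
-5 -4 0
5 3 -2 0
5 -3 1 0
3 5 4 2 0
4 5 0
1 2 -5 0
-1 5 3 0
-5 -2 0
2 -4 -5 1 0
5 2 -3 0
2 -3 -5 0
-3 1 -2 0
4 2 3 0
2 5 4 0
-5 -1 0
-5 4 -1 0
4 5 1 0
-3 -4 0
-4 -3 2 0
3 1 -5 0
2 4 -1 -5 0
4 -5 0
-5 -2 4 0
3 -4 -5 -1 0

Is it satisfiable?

Case x5 = False:
Unit clause (x4) forces x4 = True.
Unit clause (¬x3) forces x3 = False.
Unit clause (¬x2) forces x2 = False.
Unit clause (¬x1) forces x1 = False.
All clauses are satisfied.
A satisfying assignment: x1=False; x2=False; x3=False; x4=True; x5=False.

Yes, satisfiable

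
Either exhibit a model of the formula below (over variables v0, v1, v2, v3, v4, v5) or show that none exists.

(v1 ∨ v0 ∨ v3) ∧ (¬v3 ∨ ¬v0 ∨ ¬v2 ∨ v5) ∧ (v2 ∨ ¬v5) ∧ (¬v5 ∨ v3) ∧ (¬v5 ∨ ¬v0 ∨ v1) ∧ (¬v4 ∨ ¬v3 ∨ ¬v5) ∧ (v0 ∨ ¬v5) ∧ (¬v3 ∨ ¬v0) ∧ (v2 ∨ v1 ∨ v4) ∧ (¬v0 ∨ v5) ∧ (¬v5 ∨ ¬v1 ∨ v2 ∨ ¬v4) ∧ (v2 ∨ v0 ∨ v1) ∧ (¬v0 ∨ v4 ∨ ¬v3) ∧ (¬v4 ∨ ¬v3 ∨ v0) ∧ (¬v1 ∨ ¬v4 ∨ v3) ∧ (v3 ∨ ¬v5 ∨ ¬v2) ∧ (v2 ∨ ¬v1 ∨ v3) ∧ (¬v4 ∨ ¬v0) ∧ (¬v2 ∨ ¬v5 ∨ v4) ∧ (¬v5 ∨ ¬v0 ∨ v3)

v0=False, v1=False, v2=True, v3=True, v4=False, v5=False

Suppose v2 = True.
Suppose v5 = False.
From the singleton clause (¬v0), v0 = False.
Suppose v1 = False.
From the singleton clause (v3), v3 = True.
From the singleton clause (¬v4), v4 = False.
This assignment satisfies each clause.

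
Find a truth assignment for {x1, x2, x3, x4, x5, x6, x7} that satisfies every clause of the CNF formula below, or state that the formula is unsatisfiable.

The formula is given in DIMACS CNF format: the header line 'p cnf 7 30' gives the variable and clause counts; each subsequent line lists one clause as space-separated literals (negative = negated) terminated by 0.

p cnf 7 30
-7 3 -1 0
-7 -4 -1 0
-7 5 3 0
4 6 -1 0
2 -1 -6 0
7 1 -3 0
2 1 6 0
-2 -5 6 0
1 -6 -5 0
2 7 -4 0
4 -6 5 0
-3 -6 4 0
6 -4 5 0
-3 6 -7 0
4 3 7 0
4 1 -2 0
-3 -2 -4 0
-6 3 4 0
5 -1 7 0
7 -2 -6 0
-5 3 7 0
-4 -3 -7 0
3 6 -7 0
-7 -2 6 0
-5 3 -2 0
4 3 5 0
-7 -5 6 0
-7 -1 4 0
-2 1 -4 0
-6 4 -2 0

UNSATISFIABLE

Case x7 = False:
Case x1 = True:
From the singleton clause (x5), x5 = True.
From the singleton clause (x3), x3 = True.
Case x4 = True:
From the singleton clause (x2), x2 = True.
Now (¬x2) is unsatisfied and unit — conflict.
That branch fails; take x4 = False instead.
From the singleton clause (x6), x6 = True.
Now (¬x6) is unsatisfied and unit — conflict.
Either choice for x4 ends in contradiction.
That branch fails; take x1 = False instead.
From the singleton clause (¬x3), x3 = False.
From the singleton clause (x4), x4 = True.
From the singleton clause (x2), x2 = True.
Now (¬x2) is unsatisfied and unit — conflict.
Either choice for x1 ends in contradiction.
That branch fails; take x7 = True instead.
Case x3 = True:
From the singleton clause (x6), x6 = True.
From the singleton clause (x4), x4 = True.
Now (¬x4) is unsatisfied and unit — conflict.
That branch fails; take x3 = False instead.
From the singleton clause (¬x1), x1 = False.
From the singleton clause (x5), x5 = True.
From the singleton clause (¬x6), x6 = False.
Now (x6) is unsatisfied and unit — conflict.
Either choice for x3 ends in contradiction.
Either choice for x7 ends in contradiction.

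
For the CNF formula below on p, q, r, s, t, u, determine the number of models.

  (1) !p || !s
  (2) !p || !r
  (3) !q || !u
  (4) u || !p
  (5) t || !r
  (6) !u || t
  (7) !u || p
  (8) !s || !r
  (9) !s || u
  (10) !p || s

6

There are 2^6 = 64 truth assignments over (p, q, r, s, t, u).
Split on q. With q = true, the clauses containing q are satisfied and !q drops from the rest; 3 of the 2^5 = 32 assignments to the other variables satisfy what remains.
With q = false, by the same count on the reduced clause set, 3 assignments work.
Total: 3 + 3 = 6.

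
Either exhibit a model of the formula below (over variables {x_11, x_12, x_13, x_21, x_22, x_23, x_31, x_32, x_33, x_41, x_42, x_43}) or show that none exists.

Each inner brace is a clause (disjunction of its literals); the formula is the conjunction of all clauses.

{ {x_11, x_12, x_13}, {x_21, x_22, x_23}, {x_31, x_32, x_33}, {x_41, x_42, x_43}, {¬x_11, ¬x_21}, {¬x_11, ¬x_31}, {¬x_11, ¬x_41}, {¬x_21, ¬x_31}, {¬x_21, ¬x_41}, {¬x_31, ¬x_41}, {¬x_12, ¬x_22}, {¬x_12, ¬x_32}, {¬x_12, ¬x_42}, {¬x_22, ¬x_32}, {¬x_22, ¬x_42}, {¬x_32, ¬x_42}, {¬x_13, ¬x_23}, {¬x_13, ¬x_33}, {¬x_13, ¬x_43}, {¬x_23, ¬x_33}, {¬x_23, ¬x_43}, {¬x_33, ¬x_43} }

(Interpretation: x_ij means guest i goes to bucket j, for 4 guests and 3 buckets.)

UNSATISFIABLE

Suppose x_11 = False.
Suppose x_12 = True.
The clause (¬x_22) is unit, so x_22 = False.
The clause (¬x_32) is unit, so x_32 = False.
The clause (¬x_42) is unit, so x_42 = False.
Suppose x_21 = True.
The clause (¬x_31) is unit, so x_31 = False.
The clause (x_33) is unit, so x_33 = True.
The clause (¬x_41) is unit, so x_41 = False.
The clause (x_43) is unit, so x_43 = True.
But (¬x_43) is also a unit clause — contradiction.
That branch fails; take x_21 = False instead.
The clause (x_23) is unit, so x_23 = True.
The clause (¬x_13) is unit, so x_13 = False.
The clause (¬x_33) is unit, so x_33 = False.
The clause (x_31) is unit, so x_31 = True.
The clause (¬x_41) is unit, so x_41 = False.
The clause (x_43) is unit, so x_43 = True.
But (¬x_43) is also a unit clause — contradiction.
Either choice for x_21 ends in contradiction.
That branch fails; take x_12 = False instead.
The clause (x_13) is unit, so x_13 = True.
The clause (¬x_23) is unit, so x_23 = False.
The clause (¬x_33) is unit, so x_33 = False.
The clause (¬x_43) is unit, so x_43 = False.
Suppose x_21 = True.
The clause (¬x_31) is unit, so x_31 = False.
The clause (x_32) is unit, so x_32 = True.
The clause (¬x_41) is unit, so x_41 = False.
The clause (x_42) is unit, so x_42 = True.
But (¬x_42) is also a unit clause — contradiction.
That branch fails; take x_21 = False instead.
The clause (x_22) is unit, so x_22 = True.
The clause (¬x_32) is unit, so x_32 = False.
The clause (x_31) is unit, so x_31 = True.
The clause (¬x_41) is unit, so x_41 = False.
The clause (x_42) is unit, so x_42 = True.
But (¬x_42) is also a unit clause — contradiction.
Either choice for x_21 ends in contradiction.
Either choice for x_12 ends in contradiction.
That branch fails; take x_11 = True instead.
The clause (¬x_21) is unit, so x_21 = False.
The clause (¬x_31) is unit, so x_31 = False.
The clause (¬x_41) is unit, so x_41 = False.
Suppose x_22 = True.
The clause (¬x_12) is unit, so x_12 = False.
The clause (¬x_32) is unit, so x_32 = False.
The clause (x_33) is unit, so x_33 = True.
The clause (¬x_42) is unit, so x_42 = False.
The clause (x_43) is unit, so x_43 = True.
But (¬x_43) is also a unit clause — contradiction.
That branch fails; take x_22 = False instead.
The clause (x_23) is unit, so x_23 = True.
The clause (¬x_13) is unit, so x_13 = False.
The clause (¬x_33) is unit, so x_33 = False.
The clause (x_32) is unit, so x_32 = True.
The clause (¬x_12) is unit, so x_12 = False.
The clause (¬x_42) is unit, so x_42 = False.
The clause (x_43) is unit, so x_43 = True.
But (¬x_43) is also a unit clause — contradiction.
Either choice for x_22 ends in contradiction.
Either choice for x_11 ends in contradiction.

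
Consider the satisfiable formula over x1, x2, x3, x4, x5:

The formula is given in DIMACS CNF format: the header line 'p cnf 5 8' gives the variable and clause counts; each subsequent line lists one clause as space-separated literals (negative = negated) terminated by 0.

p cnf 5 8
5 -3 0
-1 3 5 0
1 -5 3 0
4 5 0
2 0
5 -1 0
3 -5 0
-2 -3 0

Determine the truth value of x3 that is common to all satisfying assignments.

Suppose x3 = True.
The clause (x5) is unit, so x5 = True.
The clause (x2) is unit, so x2 = True.
Now (¬x2) is unsatisfied and unit — conflict.
So every satisfying assignment has x3 = False.

False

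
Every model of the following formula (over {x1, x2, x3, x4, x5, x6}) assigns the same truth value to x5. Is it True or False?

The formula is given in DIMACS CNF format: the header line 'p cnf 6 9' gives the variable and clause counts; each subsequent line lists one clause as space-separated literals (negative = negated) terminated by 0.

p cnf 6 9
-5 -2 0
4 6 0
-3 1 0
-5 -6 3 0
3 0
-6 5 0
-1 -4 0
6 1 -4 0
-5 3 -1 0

True

Suppose x5 = False.
Unit clause (x3) forces x3 = True.
Unit clause (x1) forces x1 = True.
Unit clause (¬x6) forces x6 = False.
Unit clause (x4) forces x4 = True.
Now (¬x4) is unsatisfied and unit — conflict.
So every satisfying assignment has x5 = True.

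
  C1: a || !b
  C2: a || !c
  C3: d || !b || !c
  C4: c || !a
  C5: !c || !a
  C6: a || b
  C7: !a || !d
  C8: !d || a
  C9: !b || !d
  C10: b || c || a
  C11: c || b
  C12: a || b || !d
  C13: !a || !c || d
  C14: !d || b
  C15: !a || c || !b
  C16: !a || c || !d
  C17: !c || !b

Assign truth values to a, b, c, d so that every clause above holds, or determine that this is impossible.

Branch on a: set a = true.
From the singleton clause (c), c = true.
Now (!c) is unsatisfied and unit — conflict.
That branch fails; take a = false instead.
From the singleton clause (!b), b = false.
Now (b) is unsatisfied and unit — conflict.
Neither a = true nor a = false works.

UNSATISFIABLE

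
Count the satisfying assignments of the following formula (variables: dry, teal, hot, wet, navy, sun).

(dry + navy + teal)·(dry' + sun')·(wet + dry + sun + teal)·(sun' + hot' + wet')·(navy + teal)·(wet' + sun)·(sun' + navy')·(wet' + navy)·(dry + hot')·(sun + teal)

There are 2^6 = 64 truth assignments over (dry, teal, hot, wet, navy, sun).
Split on dry. With dry = 1, the clauses containing dry are satisfied and dry' drops from the rest; 4 of the 2^5 = 32 assignments to the other variables satisfy what remains.
With dry = 0, by the same count on the reduced clause set, 3 assignments work.
(One model: dry=F, teal=T, hot=F, wet=F, navy=F, sun=F.)
Total: 4 + 3 = 7.

7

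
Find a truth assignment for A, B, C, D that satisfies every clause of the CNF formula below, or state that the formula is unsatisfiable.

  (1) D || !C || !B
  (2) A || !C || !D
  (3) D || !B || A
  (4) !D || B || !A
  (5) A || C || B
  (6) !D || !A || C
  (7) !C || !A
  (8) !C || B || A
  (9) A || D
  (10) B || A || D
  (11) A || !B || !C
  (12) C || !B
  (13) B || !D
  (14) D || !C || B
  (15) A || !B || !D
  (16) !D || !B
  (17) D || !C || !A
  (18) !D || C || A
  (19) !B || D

Case C = false:
Unit clause (!B) forces B = false.
Unit clause (A) forces A = true.
Unit clause (!D) forces D = false.
Every clause now holds.

A: true, B: false, C: false, D: false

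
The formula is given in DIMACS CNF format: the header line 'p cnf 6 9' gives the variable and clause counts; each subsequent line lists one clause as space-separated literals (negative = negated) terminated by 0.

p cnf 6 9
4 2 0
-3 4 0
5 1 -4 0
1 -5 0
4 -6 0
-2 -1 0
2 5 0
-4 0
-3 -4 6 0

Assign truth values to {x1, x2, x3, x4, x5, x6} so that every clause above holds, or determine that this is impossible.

x1 ↦ False; x2 ↦ True; x3 ↦ False; x4 ↦ False; x5 ↦ False; x6 ↦ False

From the singleton clause (¬x4), x4 = False.
From the singleton clause (x2), x2 = True.
From the singleton clause (¬x3), x3 = False.
From the singleton clause (¬x6), x6 = False.
From the singleton clause (¬x1), x1 = False.
From the singleton clause (¬x5), x5 = False.
This assignment satisfies each clause.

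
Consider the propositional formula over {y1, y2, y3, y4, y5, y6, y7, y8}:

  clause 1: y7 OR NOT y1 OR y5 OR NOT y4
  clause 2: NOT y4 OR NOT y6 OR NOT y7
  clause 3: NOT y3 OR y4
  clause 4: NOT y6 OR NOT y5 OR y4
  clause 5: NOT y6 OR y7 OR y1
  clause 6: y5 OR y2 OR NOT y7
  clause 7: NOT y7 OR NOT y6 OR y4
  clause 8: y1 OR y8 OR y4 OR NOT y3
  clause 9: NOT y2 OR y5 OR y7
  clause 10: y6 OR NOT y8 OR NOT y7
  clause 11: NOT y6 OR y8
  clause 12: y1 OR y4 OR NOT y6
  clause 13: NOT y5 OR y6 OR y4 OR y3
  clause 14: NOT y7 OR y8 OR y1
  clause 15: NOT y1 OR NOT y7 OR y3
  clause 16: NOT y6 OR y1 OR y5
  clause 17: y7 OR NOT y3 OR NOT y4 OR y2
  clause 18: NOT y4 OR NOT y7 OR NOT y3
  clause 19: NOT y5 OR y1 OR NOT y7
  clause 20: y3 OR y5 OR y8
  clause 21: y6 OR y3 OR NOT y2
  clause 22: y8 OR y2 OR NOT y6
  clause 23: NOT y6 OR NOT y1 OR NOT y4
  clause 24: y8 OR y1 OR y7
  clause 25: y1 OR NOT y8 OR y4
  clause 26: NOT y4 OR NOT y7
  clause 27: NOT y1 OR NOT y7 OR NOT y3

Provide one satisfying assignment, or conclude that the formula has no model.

Case y3 = false:
Case y6 = false:
From the singleton clause (NOT y2), y2 = false.
Case y5 = true:
From the singleton clause (y4), y4 = true.
From the singleton clause (NOT y7), y7 = false.
Case y8 = true:
Every clause is now satisfied; y1 is unconstrained.

y1=true, y2=false, y3=false, y4=true, y5=true, y6=false, y7=false, y8=true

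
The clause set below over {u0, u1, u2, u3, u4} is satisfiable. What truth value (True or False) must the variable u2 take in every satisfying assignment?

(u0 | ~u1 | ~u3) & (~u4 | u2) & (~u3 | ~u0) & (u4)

True

Suppose u2 = 0.
(~u4) alone gives u4 = 0.
But (u4) is also a unit clause — contradiction.
So every satisfying assignment has u2 = True.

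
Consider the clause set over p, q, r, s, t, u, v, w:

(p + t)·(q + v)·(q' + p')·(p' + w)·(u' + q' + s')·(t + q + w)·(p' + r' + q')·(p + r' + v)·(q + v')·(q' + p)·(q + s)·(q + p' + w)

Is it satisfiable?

Branch on p: set p = 1.
(q') alone gives q = 0.
(v) alone gives v = 1.
Now (v') is unsatisfied and unit — conflict.
Undo p and try p = 0.
(t) alone gives t = 1.
(q') alone gives q = 0.
(v) alone gives v = 1.
Now (v') is unsatisfied and unit — conflict.
Either choice for p ends in contradiction.
No assignment satisfies every clause.

No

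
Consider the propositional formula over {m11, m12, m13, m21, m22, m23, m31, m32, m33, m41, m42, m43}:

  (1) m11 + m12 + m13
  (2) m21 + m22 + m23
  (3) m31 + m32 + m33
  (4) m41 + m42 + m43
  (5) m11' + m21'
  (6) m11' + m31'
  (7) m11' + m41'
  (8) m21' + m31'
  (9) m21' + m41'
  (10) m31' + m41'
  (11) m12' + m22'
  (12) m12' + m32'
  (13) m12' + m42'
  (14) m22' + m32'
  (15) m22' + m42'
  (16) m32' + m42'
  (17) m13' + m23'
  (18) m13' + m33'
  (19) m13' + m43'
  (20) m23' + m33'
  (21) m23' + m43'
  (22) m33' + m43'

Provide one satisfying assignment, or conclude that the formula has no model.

UNSATISFIABLE

Try m11 = 0.
Try m12 = 1.
(m22') alone gives m22 = 0.
(m32') alone gives m32 = 0.
(m42') alone gives m42 = 0.
Try m21 = 1.
(m31') alone gives m31 = 0.
(m33) alone gives m33 = 1.
(m41') alone gives m41 = 0.
(m43) alone gives m43 = 1.
That conflicts with the unit clause (m43').
So m21 must be the other value — set m21 = 0.
(m23) alone gives m23 = 1.
(m13') alone gives m13 = 0.
(m33') alone gives m33 = 0.
(m31) alone gives m31 = 1.
(m41') alone gives m41 = 0.
(m43) alone gives m43 = 1.
That conflicts with the unit clause (m43').
Either choice for m21 ends in contradiction.
So m12 must be the other value — set m12 = 0.
(m13) alone gives m13 = 1.
(m23') alone gives m23 = 0.
(m33') alone gives m33 = 0.
(m43') alone gives m43 = 0.
Try m21 = 1.
(m31') alone gives m31 = 0.
(m32) alone gives m32 = 1.
(m41') alone gives m41 = 0.
(m42) alone gives m42 = 1.
That conflicts with the unit clause (m42').
So m21 must be the other value — set m21 = 0.
(m22) alone gives m22 = 1.
(m32') alone gives m32 = 0.
(m31) alone gives m31 = 1.
(m41') alone gives m41 = 0.
(m42) alone gives m42 = 1.
That conflicts with the unit clause (m42').
Either choice for m21 ends in contradiction.
Either choice for m12 ends in contradiction.
So m11 must be the other value — set m11 = 1.
(m21') alone gives m21 = 0.
(m31') alone gives m31 = 0.
(m41') alone gives m41 = 0.
Try m22 = 1.
(m12') alone gives m12 = 0.
(m32') alone gives m32 = 0.
(m33) alone gives m33 = 1.
(m42') alone gives m42 = 0.
(m43) alone gives m43 = 1.
That conflicts with the unit clause (m43').
So m22 must be the other value — set m22 = 0.
(m23) alone gives m23 = 1.
(m13') alone gives m13 = 0.
(m33') alone gives m33 = 0.
(m32) alone gives m32 = 1.
(m12') alone gives m12 = 0.
(m42') alone gives m42 = 0.
(m43) alone gives m43 = 1.
That conflicts with the unit clause (m43').
Either choice for m22 ends in contradiction.
Either choice for m11 ends in contradiction.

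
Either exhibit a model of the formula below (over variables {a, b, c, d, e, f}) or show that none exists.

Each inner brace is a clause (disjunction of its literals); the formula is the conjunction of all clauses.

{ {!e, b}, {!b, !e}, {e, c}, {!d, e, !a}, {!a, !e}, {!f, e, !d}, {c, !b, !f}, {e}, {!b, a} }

The clause (e) is unit, so e = true.
The clause (b) is unit, so b = true.
Now (!b) is unsatisfied and unit — conflict.

UNSATISFIABLE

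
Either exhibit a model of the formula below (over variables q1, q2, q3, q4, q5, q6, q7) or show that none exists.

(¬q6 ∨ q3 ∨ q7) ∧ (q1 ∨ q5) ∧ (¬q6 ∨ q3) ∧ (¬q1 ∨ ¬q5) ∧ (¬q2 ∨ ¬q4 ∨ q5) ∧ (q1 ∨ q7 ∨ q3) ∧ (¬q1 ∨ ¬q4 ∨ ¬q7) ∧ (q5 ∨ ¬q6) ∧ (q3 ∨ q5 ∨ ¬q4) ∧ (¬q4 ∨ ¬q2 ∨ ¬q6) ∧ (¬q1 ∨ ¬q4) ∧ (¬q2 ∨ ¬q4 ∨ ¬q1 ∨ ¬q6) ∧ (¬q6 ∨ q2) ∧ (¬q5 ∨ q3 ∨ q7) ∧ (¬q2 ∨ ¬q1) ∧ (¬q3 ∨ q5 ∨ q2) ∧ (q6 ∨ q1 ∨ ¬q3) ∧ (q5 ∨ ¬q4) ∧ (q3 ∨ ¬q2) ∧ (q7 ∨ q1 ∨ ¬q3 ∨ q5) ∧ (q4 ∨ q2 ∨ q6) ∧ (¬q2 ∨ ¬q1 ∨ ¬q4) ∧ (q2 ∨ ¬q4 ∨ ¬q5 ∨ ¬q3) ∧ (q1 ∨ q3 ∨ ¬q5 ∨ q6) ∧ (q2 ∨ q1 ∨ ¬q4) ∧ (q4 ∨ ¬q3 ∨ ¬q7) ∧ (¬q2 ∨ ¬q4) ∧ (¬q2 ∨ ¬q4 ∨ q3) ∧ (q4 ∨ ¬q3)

UNSATISFIABLE

Try q1 = True.
From the singleton clause (¬q5), q5 = False.
From the singleton clause (¬q6), q6 = False.
From the singleton clause (¬q4), q4 = False.
From the singleton clause (¬q2), q2 = False.
But (q2) is also a unit clause — contradiction.
That branch fails; take q1 = False instead.
From the singleton clause (q5), q5 = True.
Try q6 = False.
From the singleton clause (¬q3), q3 = False.
But (q3) is also a unit clause — contradiction.
That branch fails; take q6 = True instead.
From the singleton clause (q3), q3 = True.
From the singleton clause (q2), q2 = True.
From the singleton clause (¬q4), q4 = False.
But (q4) is also a unit clause — contradiction.
Either choice for q6 ends in contradiction.
Either choice for q1 ends in contradiction.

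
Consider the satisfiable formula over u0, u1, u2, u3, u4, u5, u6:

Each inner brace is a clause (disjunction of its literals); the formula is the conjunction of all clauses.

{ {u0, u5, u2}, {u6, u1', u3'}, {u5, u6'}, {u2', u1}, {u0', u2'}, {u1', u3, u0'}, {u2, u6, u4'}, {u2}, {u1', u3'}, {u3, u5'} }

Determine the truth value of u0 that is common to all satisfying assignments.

False

Suppose u0 = 1.
Unit clause (u2') forces u2 = 0.
Now (u2) is unsatisfied and unit — conflict.
So every satisfying assignment has u0 = False.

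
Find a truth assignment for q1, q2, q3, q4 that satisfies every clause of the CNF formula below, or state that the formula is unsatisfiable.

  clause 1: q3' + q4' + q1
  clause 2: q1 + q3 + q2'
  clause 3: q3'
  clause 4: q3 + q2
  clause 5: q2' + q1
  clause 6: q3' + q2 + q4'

Unit clause (q3') forces q3 = 0.
Unit clause (q2) forces q2 = 1.
Unit clause (q1) forces q1 = 1.
All clauses hold; q4 can take either value.

q1: 1; q2: 1; q3: 0; q4: 0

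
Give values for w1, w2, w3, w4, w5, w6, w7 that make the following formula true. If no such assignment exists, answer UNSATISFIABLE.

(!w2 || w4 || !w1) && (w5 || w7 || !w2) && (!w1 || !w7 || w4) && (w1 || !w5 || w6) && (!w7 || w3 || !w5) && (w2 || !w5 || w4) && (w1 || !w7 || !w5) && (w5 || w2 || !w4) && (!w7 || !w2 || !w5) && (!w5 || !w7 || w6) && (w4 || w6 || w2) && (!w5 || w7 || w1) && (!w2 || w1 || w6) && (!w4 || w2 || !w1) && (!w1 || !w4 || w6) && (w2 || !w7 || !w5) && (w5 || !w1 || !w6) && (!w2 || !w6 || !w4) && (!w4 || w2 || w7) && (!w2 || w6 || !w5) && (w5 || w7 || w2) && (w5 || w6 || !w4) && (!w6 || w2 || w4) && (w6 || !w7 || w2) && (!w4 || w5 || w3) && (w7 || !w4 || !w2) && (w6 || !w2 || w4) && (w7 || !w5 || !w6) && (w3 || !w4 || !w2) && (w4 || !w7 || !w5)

Try w2 = true.
Try w4 = false.
The clause (!w1) is unit, so w1 = false.
The clause (w6) is unit, so w6 = true.
Try w5 = false.
The clause (w7) is unit, so w7 = true.
Every clause is now satisfied; w3 is unconstrained.

w1 ↦ false,  w2 ↦ true,  w3 ↦ false,  w4 ↦ false,  w5 ↦ false,  w6 ↦ true,  w7 ↦ true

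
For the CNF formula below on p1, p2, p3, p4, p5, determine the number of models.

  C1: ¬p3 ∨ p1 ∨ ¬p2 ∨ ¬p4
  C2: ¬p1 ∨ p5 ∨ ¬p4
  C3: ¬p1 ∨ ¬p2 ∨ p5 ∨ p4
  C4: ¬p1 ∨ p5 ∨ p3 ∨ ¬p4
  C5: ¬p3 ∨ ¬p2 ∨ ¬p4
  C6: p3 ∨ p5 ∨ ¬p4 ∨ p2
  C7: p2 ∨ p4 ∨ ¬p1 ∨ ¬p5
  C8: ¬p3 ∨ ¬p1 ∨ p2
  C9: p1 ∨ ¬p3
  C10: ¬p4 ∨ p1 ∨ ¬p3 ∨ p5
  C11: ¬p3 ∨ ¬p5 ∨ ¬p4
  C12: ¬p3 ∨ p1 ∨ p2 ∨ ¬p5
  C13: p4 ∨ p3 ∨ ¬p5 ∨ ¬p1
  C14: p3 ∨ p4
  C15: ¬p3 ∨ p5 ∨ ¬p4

There are 2^5 = 32 truth assignments over (p1, p2, p3, p4, p5).
Split on p2. With p2 = True, the clauses containing p2 are satisfied and ¬p2 drops from the rest; 4 of the 2^4 = 16 assignments to the other variables satisfy what remains.
With p2 = False, by the same count on the reduced clause set, 2 assignments work.
Total: 4 + 2 = 6.

6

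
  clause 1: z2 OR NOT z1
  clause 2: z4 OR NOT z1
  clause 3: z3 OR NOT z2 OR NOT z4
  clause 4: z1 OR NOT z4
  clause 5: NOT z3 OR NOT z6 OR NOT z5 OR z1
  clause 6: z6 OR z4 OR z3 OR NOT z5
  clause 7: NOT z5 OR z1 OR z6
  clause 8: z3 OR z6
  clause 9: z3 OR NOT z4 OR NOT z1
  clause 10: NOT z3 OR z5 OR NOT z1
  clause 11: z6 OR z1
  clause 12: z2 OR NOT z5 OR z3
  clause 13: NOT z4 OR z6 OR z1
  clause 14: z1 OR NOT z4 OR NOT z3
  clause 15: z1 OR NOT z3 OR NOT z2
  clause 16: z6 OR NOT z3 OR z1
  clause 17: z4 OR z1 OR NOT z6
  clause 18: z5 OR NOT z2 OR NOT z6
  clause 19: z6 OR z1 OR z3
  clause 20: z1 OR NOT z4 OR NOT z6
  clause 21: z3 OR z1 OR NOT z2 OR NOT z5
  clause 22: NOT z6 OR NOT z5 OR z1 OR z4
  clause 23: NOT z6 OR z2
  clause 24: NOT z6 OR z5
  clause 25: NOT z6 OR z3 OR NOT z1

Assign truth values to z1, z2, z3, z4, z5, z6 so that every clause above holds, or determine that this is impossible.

Case z2 = true:
Case z4 = true:
The clause (z3) is unit, so z3 = true.
The clause (z1) is unit, so z1 = true.
The clause (z5) is unit, so z5 = true.
Every clause is now satisfied; z6 is unconstrained.

z1: true; z2: true; z3: true; z4: true; z5: true; z6: true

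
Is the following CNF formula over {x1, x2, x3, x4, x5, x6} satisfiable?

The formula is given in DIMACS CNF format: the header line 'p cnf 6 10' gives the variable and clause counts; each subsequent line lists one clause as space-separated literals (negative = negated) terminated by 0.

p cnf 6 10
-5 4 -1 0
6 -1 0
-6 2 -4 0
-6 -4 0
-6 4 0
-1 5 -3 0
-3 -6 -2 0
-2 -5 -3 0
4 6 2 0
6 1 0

No, unsatisfiable

Suppose x6 = True.
From the singleton clause (¬x4), x4 = False.
That conflicts with the unit clause (x4).
That branch fails; take x6 = False instead.
From the singleton clause (¬x1), x1 = False.
That conflicts with the unit clause (x1).
Both values of x6 lead to a conflict.
No assignment satisfies every clause.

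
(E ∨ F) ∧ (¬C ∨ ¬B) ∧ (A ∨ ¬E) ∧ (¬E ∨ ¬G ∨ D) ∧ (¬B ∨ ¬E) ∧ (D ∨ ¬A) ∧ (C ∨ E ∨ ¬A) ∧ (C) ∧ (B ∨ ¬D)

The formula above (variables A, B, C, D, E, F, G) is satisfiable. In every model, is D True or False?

Suppose D = True.
Unit clause (C) forces C = True.
Unit clause (¬B) forces B = False.
But (B) is also a unit clause — contradiction.
So every satisfying assignment has D = False.

False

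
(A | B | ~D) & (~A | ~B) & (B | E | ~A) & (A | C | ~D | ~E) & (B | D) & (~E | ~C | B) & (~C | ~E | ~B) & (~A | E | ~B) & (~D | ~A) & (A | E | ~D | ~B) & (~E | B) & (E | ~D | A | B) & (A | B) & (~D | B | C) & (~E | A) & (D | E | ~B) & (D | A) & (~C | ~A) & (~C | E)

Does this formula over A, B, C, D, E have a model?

Try A = 0.
Unit clause (B) forces B = 1.
Unit clause (~E) forces E = 0.
Unit clause (~D) forces D = 0.
Now (D) is unsatisfied and unit — conflict.
That branch fails; take A = 1 instead.
Unit clause (~B) forces B = 0.
Unit clause (E) forces E = 1.
Now (~E) is unsatisfied and unit — conflict.
Both values of A lead to a conflict.
No assignment satisfies every clause.

No, unsatisfiable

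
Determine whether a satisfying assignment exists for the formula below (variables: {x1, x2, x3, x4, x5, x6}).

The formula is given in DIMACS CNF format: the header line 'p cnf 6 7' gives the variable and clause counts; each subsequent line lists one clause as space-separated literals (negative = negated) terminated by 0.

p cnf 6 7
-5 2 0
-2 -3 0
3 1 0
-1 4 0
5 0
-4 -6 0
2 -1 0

The clause (x5) is unit, so x5 = True.
The clause (x2) is unit, so x2 = True.
The clause (¬x3) is unit, so x3 = False.
The clause (x1) is unit, so x1 = True.
The clause (x4) is unit, so x4 = True.
The clause (¬x6) is unit, so x6 = False.
Every clause now holds.
A satisfying assignment: x1: True; x2: True; x3: False; x4: True; x5: True; x6: False.

Yes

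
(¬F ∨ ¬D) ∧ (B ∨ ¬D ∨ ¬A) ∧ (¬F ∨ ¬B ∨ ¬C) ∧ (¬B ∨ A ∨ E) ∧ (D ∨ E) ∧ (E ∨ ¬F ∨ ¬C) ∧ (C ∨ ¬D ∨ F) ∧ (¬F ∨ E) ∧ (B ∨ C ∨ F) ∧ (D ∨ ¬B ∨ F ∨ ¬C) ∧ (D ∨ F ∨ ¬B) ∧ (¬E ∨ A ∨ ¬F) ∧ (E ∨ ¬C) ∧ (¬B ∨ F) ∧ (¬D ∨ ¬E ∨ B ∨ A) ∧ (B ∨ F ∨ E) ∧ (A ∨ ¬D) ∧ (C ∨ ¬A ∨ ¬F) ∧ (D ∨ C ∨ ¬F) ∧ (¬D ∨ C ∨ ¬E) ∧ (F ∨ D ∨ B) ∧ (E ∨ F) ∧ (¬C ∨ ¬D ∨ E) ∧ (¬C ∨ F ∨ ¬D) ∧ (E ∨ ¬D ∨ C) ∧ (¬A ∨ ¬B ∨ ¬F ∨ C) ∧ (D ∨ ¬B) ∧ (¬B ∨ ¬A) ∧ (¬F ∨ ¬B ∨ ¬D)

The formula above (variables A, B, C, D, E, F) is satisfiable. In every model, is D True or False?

False

Suppose D = True.
From the singleton clause (¬F), F = False.
From the singleton clause (C), C = True.
Now (¬C) is unsatisfied and unit — conflict.
So every satisfying assignment has D = False.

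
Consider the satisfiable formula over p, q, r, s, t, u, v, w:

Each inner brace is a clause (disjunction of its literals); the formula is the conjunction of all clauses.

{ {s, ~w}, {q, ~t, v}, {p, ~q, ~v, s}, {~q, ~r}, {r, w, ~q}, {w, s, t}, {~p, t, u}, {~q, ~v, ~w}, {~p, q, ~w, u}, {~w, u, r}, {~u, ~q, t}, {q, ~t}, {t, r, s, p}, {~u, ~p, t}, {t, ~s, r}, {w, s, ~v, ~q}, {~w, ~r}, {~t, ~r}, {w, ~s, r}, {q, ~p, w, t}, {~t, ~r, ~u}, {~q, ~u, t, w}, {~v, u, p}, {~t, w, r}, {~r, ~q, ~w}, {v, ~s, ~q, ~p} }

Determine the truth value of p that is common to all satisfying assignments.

Suppose p = 1.
Branch on s: set s = 1.
Branch on q: set q = 0.
Unit clause (~t) forces t = 0.
Unit clause (u) forces u = 1.
Now (~u) is unsatisfied and unit — conflict.
That branch fails; take q = 1 instead.
Unit clause (~r) forces r = 0.
Unit clause (w) forces w = 1.
Unit clause (~v) forces v = 0.
Now (v) is unsatisfied and unit — conflict.
Both values of q lead to a conflict.
That branch fails; take s = 0 instead.
Unit clause (~w) forces w = 0.
Unit clause (t) forces t = 1.
Unit clause (q) forces q = 1.
Unit clause (~r) forces r = 0.
Now (r) is unsatisfied and unit — conflict.
Both values of s lead to a conflict.
So every satisfying assignment has p = False.

False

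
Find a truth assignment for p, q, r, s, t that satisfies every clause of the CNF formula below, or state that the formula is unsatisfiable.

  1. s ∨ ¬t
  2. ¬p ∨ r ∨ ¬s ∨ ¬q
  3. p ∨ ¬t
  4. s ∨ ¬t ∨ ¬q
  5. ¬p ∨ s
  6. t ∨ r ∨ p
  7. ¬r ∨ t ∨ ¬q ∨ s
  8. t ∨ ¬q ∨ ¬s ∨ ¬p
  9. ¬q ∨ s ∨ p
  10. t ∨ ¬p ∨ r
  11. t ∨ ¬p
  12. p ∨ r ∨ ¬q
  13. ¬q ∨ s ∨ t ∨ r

Branch on s: set s = True.
Branch on p: set p = True.
Unit clause (t) forces t = True.
Branch on r: set r = True.
No clause remains; q is free.

p ↦ True; q ↦ False; r ↦ True; s ↦ True; t ↦ True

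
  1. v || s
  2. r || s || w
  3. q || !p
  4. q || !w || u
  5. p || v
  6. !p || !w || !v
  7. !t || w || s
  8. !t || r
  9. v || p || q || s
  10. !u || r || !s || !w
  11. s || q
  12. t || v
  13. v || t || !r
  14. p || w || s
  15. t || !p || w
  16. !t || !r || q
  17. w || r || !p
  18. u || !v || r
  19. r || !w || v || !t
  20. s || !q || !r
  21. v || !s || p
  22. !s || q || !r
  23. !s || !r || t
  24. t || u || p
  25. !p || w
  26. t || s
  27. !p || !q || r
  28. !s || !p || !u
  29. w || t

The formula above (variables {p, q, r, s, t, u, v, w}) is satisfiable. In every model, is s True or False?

True

Suppose s = false.
From the singleton clause (v), v = true.
From the singleton clause (q), q = true.
From the singleton clause (!r), r = false.
From the singleton clause (w), w = true.
From the singleton clause (!p), p = false.
From the singleton clause (!t), t = false.
But (t) is also a unit clause — contradiction.
So every satisfying assignment has s = True.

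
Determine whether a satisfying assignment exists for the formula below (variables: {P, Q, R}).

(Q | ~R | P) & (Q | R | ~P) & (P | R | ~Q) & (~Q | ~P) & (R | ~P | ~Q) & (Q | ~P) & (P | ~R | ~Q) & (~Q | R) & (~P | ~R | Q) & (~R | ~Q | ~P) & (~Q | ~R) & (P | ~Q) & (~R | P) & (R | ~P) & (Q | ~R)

Yes, satisfiable

Branch on Q: set Q = 0.
The clause (~P) is unit, so P = 0.
The clause (~R) is unit, so R = 0.
Every clause now holds.
A satisfying assignment: P: 0; Q: 0; R: 0.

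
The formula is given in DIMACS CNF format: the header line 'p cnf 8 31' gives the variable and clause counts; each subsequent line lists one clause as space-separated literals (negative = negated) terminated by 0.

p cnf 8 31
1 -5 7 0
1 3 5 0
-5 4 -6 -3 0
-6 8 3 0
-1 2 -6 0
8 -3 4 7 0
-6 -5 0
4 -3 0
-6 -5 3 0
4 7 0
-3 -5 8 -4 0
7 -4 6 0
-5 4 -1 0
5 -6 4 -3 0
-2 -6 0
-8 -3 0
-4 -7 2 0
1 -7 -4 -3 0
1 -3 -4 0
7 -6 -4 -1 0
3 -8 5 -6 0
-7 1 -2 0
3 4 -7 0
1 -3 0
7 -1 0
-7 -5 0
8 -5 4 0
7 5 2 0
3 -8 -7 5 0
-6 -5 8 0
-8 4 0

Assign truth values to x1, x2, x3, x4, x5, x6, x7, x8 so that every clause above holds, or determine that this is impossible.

Try x6 = False.
Try x4 = True.
From the singleton clause (x7), x7 = True.
From the singleton clause (x2), x2 = True.
From the singleton clause (x1), x1 = True.
From the singleton clause (¬x5), x5 = False.
Try x8 = False.
No clause remains; x3 is free.

x1=True; x2=True; x3=False; x4=True; x5=False; x6=False; x7=True; x8=False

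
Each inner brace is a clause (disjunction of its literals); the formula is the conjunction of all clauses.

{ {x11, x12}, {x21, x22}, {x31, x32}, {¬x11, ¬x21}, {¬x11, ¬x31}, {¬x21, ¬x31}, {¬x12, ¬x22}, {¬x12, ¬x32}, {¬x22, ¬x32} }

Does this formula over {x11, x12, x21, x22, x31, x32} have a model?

No, unsatisfiable

Branch on x11: set x11 = True.
Unit clause (¬x21) forces x21 = False.
Unit clause (x22) forces x22 = True.
Unit clause (¬x31) forces x31 = False.
Unit clause (x32) forces x32 = True.
But (¬x32) is also a unit clause — contradiction.
That branch fails; take x11 = False instead.
Unit clause (x12) forces x12 = True.
Unit clause (¬x22) forces x22 = False.
Unit clause (x21) forces x21 = True.
Unit clause (¬x31) forces x31 = False.
Unit clause (x32) forces x32 = True.
But (¬x32) is also a unit clause — contradiction.
Both values of x11 lead to a conflict.
No assignment satisfies every clause.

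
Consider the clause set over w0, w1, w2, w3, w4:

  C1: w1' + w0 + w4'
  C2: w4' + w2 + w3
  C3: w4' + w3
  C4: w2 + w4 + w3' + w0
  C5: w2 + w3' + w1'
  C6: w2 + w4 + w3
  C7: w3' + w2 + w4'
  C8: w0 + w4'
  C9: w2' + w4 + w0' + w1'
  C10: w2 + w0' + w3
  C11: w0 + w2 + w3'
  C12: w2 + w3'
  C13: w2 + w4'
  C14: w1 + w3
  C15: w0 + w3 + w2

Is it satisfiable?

Satisfiable

Suppose w4 = 0.
Suppose w2 = 1.
Suppose w0 = 1.
The clause (w1') is unit, so w1 = 0.
The clause (w3) is unit, so w3 = 1.
All clauses are satisfied.
A satisfying assignment: w0: 1; w1: 0; w2: 1; w3: 1; w4: 0.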